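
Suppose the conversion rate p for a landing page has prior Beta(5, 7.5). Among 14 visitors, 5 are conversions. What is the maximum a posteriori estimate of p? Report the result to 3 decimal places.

p̂_MAP = 0.367

Prior: Beta(5, 7.5).
Data: 5 successes in 14 trials. The binomial likelihood contributes p^5(1−p)^9, so the posterior is Beta(5+5, 7.5+9) = Beta(10, 16.5).
For Beta(a, b) with a, b > 1 the mode is (a−1)/(a+b−2) = 9/24.5 ≈ 0.367.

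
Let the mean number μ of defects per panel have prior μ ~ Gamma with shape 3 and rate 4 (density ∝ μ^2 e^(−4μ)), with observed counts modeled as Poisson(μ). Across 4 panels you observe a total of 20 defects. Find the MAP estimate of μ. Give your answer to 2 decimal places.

μ̂_MAP = 2.75

Σxᵢ = 20, n = 4.
Posterior ∝ μ^2e^(−4μ) · μ^20e^(−4μ) = μ^22e^(−8μ), i.e. Gamma(shape=23, rate=8).
The mode of a Gamma(a, b) with a ≥ 1 (shape–rate) is (a−1)/b = 22/8 ≈ 2.75.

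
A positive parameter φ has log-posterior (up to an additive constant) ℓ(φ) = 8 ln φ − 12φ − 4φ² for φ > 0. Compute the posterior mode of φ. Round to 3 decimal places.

φ̂_MAP = 0.500

ℓ'(φ) = 8/φ − 12 − 8φ. Setting this to zero and multiplying by φ: 8φ² + 12φ − 8 = 0.
φ = (−12 + √(12² + 4·8·8)) / (2·8) = (−12 + √400) / 16 = (−12 + 20)/16 = 1/2.
ℓ''(φ) = −8/φ² − 8 < 0, confirming a maximum.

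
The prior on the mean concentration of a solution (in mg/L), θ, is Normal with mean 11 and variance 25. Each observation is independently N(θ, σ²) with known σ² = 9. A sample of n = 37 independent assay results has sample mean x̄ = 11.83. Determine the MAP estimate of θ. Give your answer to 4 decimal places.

n = 37, x̄ = 11.83.
For a Normal prior and Normal likelihood with known variance, the posterior is Normal; its mode equals its mean, the precision-weighted average.
Prior precision 1/σ₀² = 1/25 = 0.04; data precision n/σ² = 37/9.
θ̂ = (0.04·11 + (37/9)·11.83) / (0.04 + 37/9) = (44167/900)/(934/225) = 44167/3736 ≈ 11.8220.

θ̂_MAP = 11.8220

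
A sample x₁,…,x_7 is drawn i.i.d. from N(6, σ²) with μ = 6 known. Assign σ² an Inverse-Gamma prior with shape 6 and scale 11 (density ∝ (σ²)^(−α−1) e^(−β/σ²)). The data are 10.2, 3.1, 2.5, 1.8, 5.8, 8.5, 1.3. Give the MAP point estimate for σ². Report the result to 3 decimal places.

σ̂²_MAP = 5.063

Sum of squared deviations about the known mean: SS = (10.2−6)² + (3.1−6)² + (2.5−6)² + (1.8−6)² + (5.8−6)² + (8.5−6)² + (1.3−6)² = 84.32.
The Normal likelihood contributes (σ²)^(−n/2) exp(−SS/(2σ²)), so the posterior is Inverse-Gamma(α + n/2, β + SS/2) = Inverse-Gamma(9.5, 53.16).
The mode of Inverse-Gamma(a, b) is b/(a+1) = 53.16/10.5 ≈ 5.063.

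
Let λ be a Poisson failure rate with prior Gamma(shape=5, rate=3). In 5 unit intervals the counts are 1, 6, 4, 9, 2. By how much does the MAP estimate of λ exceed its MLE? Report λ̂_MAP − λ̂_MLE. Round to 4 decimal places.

Σxᵢ = 22. Posterior is Gamma(27, 8); MAP = (27−1)/8 = 26/8 ≈ 3.25000.
MLE = x̄ = 22/5 ≈ 4.40000.
Difference = 26/8 − 22/5 = -23/20 ≈ -1.1500.

MAP − MLE = -1.1500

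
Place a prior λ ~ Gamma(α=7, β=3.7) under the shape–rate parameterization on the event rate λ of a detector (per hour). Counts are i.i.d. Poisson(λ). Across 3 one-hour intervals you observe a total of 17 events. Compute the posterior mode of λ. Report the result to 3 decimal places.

λ̂_MAP = 3.433

Σxᵢ = 17, n = 3.
Posterior ∝ λ^6e^(−3.7λ) · λ^17e^(−3λ) = λ^23e^(−6.7λ), i.e. Gamma(shape=24, rate=6.7).
The mode of a Gamma(a, b) with a ≥ 1 (shape–rate) is (a−1)/b = 23/6.7 ≈ 3.433.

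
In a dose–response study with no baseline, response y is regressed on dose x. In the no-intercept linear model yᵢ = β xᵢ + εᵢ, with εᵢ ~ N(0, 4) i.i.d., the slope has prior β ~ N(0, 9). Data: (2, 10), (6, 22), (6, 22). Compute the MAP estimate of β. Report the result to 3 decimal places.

β̂_MAP = 3.715

log p(β | y) = −Σ(yᵢ − βxᵢ)²/(2·4) − β²/(2·9) + const.
Setting the derivative to zero: Σxᵢ(yᵢ − βxᵢ)/4 − β/9 = 0, so β = Σxᵢyᵢ / (Σxᵢ² + σ²/τ²).
Σxᵢyᵢ = 2·10 + 6·22 + 6·22 = 284; Σxᵢ² = 76; σ²/τ² = 4/9.
β̂_MAP = 284 / (76 + 4/9) = 284/(688/9) = 639/172 ≈ 3.715.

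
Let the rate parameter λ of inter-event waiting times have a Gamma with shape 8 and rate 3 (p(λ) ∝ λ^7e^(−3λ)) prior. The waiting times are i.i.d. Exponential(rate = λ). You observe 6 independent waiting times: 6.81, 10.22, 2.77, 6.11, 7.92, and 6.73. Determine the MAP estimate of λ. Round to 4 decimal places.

The Exponential(rate=λ) likelihood is ∝ λ^n e^(−λΣtᵢ). Here n = 6 and Σtᵢ = 6.81 + 10.22 + 2.77 + 6.11 + 7.92 + 6.73 = 40.56.
Posterior ∝ λ^7e^(−3λ) · λ^6e^(−40.56λ) = λ^13e^(−43.56λ), i.e. Gamma(14, 43.56).
Mode = (a−1)/b = 13/43.56 ≈ 0.2984.

λ̂_MAP = 0.2984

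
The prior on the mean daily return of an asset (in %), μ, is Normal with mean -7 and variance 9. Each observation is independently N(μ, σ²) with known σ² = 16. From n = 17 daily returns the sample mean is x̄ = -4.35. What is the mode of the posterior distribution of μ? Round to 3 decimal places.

μ̂_MAP = -4.601

n = 17, x̄ = -4.35.
For a Normal prior and Normal likelihood with known variance, the posterior is Normal; its mode equals its mean, the precision-weighted average.
Prior precision 1/σ₀² = 1/9; data precision n/σ² = 17/16 = 1.0625.
μ̂ = ((1/9)·(-7) + 1.0625·(-4.35)) / (1/9 + 1.0625) = (-15551/2880)/(169/144) = -15551/3380 ≈ -4.601.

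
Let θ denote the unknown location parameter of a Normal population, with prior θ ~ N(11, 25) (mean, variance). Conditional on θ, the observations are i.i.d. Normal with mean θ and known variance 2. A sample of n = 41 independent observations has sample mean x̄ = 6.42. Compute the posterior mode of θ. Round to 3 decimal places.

θ̂_MAP = 6.429

n = 41, x̄ = 6.42.
For a Normal prior and Normal likelihood with known variance, the posterior is Normal; its mode equals its mean, the precision-weighted average.
Prior precision 1/σ₀² = 1/25 = 0.04; data precision n/σ² = 41/2 = 20.5.
θ̂ = (0.04·11 + 20.5·6.42) / (0.04 + 20.5) = 132.05/20.54 = 13205/2054 ≈ 6.429.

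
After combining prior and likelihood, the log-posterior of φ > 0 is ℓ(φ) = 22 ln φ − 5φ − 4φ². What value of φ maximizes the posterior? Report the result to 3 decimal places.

φ̂_MAP = 1.375

ℓ'(φ) = 22/φ − 5 − 8φ. Setting this to zero and multiplying by φ: 8φ² + 5φ − 22 = 0.
φ = (−5 + √(5² + 4·8·22)) / (2·8) = (−5 + √729) / 16 = (−5 + 27)/16 = 11/8.
ℓ''(φ) = −22/φ² − 8 < 0, confirming a maximum.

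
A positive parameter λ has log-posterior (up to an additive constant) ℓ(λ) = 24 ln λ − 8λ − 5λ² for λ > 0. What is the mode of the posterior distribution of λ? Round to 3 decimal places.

ℓ'(λ) = 24/λ − 8 − 10λ. Setting this to zero and multiplying by λ: 10λ² + 8λ − 24 = 0.
λ = (−8 + √(8² + 4·10·24)) / (2·10) = (−8 + √1024) / 20 = (−8 + 32)/20 = 6/5.
ℓ''(λ) = −24/λ² − 10 < 0, confirming a maximum.

λ̂_MAP = 1.200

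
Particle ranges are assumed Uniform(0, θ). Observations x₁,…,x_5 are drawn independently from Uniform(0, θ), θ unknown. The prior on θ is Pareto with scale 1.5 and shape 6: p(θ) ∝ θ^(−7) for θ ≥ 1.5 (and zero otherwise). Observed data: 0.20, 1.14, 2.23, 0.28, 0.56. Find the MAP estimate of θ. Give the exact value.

θ̂_MAP = 2.23

The Uniform(0, θ) likelihood is θ^(−n) for θ ≥ max(xᵢ), zero otherwise. Here max(xᵢ) = 2.23.
Posterior ∝ θ^(−7) · θ^(−5) = θ^(−12) on θ ≥ max(1.5, 2.23) = 2.23.
This density is strictly decreasing in θ, so the posterior mode lies at the lower boundary of the support.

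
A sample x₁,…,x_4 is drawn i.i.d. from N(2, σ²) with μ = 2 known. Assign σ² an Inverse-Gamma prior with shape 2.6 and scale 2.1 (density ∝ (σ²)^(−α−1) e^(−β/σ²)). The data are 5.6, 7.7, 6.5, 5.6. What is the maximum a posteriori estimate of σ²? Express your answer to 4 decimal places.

Sum of squared deviations about the known mean: SS = (5.6−2)² + (7.7−2)² + (6.5−2)² + (5.6−2)² = 78.66.
The Normal likelihood contributes (σ²)^(−n/2) exp(−SS/(2σ²)), so the posterior is Inverse-Gamma(α + n/2, β + SS/2) = Inverse-Gamma(4.6, 41.43).
The mode of Inverse-Gamma(a, b) is b/(a+1) = 41.43/5.6 ≈ 7.3982.

σ̂²_MAP = 7.3982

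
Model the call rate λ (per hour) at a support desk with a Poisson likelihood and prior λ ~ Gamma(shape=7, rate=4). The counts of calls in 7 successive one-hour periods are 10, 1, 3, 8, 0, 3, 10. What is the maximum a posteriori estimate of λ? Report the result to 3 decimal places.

λ̂_MAP = 3.727

Σxᵢ = 10+1+3+8+0+3+10 = 35, with n = 7.
Posterior ∝ λ^6e^(−4λ) · λ^35e^(−7λ) = λ^41e^(−11λ), i.e. Gamma(shape=42, rate=11).
The mode of a Gamma(a, b) with a ≥ 1 (shape–rate) is (a−1)/b = 41/11 ≈ 3.727.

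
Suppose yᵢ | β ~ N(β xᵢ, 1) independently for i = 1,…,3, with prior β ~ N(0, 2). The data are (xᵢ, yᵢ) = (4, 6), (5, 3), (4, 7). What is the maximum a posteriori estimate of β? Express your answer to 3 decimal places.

log p(β | y) = −Σ(yᵢ − βxᵢ)²/(2·1) − β²/(2·2) + const.
Setting the derivative to zero: Σxᵢ(yᵢ − βxᵢ)/1 − β/2 = 0, so β = Σxᵢyᵢ / (Σxᵢ² + σ²/τ²).
Σxᵢyᵢ = 4·6 + 5·3 + 4·7 = 67; Σxᵢ² = 57; σ²/τ² = 0.5.
β̂_MAP = 67 / (57 + 0.5) = 67/57.5 ≈ 1.165.

β̂_MAP = 1.165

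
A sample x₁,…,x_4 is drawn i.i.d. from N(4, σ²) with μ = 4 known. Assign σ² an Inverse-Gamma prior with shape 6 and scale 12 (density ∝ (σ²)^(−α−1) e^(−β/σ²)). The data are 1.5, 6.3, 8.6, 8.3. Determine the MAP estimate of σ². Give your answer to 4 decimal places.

σ̂²_MAP = 4.1772

Sum of squared deviations about the known mean: SS = (1.5−4)² + (6.3−4)² + (8.6−4)² + (8.3−4)² = 51.19.
The Normal likelihood contributes (σ²)^(−n/2) exp(−SS/(2σ²)), so the posterior is Inverse-Gamma(α + n/2, β + SS/2) = Inverse-Gamma(8, 37.595).
The mode of Inverse-Gamma(a, b) is b/(a+1) = 37.595/9 ≈ 4.1772.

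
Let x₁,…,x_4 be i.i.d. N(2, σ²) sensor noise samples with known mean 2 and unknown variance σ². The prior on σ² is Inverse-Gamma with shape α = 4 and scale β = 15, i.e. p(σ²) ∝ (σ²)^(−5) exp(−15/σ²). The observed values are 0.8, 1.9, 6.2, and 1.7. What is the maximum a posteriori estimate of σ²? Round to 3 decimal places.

Sum of squared deviations about the known mean: SS = (0.8−2)² + (1.9−2)² + (6.2−2)² + (1.7−2)² = 19.18.
The Normal likelihood contributes (σ²)^(−n/2) exp(−SS/(2σ²)), so the posterior is Inverse-Gamma(α + n/2, β + SS/2) = Inverse-Gamma(6, 24.59).
The mode of Inverse-Gamma(a, b) is b/(a+1) = 24.59/7 ≈ 3.513.

σ̂²_MAP = 3.513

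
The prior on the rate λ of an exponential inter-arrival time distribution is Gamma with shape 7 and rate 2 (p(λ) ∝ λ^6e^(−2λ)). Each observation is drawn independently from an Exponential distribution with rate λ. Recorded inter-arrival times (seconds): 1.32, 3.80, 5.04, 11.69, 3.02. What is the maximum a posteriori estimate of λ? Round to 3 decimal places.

λ̂_MAP = 0.409

The Exponential(rate=λ) likelihood is ∝ λ^n e^(−λΣtᵢ). Here n = 5 and Σtᵢ = 1.32 + 3.80 + 5.04 + 11.69 + 3.02 = 24.87.
Posterior ∝ λ^6e^(−2λ) · λ^5e^(−24.87λ) = λ^11e^(−26.87λ), i.e. Gamma(12, 26.87).
Mode = (a−1)/b = 11/26.87 ≈ 0.409.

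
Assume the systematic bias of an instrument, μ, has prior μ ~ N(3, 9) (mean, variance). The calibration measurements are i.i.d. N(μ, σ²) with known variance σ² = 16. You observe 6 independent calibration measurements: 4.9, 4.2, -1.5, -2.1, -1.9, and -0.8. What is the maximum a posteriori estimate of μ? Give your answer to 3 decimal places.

n = 6; x̄ = (4.9 + 4.2 + (-1.5) + (-2.1) + (-1.9) + (-0.8))/6 = 2.8/6 = 7/15 ≈ 0.4667.
For a Normal prior and Normal likelihood with known variance, the posterior is Normal; its mode equals its mean, the precision-weighted average.
Prior precision 1/σ₀² = 1/9; data precision n/σ² = 6/16 = 0.375.
μ̂ = ((1/9)·3 + 0.375·(7/15)) / (1/9 + 0.375) = (61/120)/(35/72) = 183/175 ≈ 1.046.

μ̂_MAP = 1.046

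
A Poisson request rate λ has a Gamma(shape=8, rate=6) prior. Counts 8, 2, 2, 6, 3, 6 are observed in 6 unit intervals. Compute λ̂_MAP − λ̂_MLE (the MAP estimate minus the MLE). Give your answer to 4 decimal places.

Σxᵢ = 27. Posterior is Gamma(35, 12); MAP = (35−1)/12 = 34/12 ≈ 2.83333.
MLE = x̄ = 27/6 ≈ 4.50000.
Difference = 34/12 − 27/6 = -5/3 ≈ -1.6667.

MAP − MLE = -1.6667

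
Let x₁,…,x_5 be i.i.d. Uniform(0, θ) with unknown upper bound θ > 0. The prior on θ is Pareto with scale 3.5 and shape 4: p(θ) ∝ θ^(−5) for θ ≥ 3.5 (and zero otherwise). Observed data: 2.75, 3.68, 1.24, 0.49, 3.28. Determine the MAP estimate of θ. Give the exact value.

The Uniform(0, θ) likelihood is θ^(−n) for θ ≥ max(xᵢ), zero otherwise. Here max(xᵢ) = 3.68.
Posterior ∝ θ^(−5) · θ^(−5) = θ^(−10) on θ ≥ max(3.5, 3.68) = 3.68.
This density is strictly decreasing in θ, so the posterior mode lies at the lower boundary of the support.

θ̂_MAP = 3.68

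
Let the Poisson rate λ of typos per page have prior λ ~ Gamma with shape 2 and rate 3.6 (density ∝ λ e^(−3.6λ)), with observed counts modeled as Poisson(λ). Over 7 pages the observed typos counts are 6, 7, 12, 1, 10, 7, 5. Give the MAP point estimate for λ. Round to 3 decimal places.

Σxᵢ = 6+7+12+1+10+7+5 = 48, with n = 7.
Posterior ∝ λe^(−3.6λ) · λ^48e^(−7λ) = λ^49e^(−10.6λ), i.e. Gamma(shape=50, rate=10.6).
The mode of a Gamma(a, b) with a ≥ 1 (shape–rate) is (a−1)/b = 49/10.6 ≈ 4.623.

λ̂_MAP = 4.623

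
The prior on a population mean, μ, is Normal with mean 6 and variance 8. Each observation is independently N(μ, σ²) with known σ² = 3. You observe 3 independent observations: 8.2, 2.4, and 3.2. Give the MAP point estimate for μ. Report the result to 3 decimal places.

μ̂_MAP = 4.756

n = 3; x̄ = (8.2 + 2.4 + 3.2)/3 = 13.8/3 = 4.6.
For a Normal prior and Normal likelihood with known variance, the posterior is Normal; its mode equals its mean, the precision-weighted average.
Prior precision 1/σ₀² = 1/8 = 0.125; data precision n/σ² = 3/3 = 1.
μ̂ = (0.125·6 + 1·4.6) / (0.125 + 1) = 5.35/1.125 = 214/45 ≈ 4.756.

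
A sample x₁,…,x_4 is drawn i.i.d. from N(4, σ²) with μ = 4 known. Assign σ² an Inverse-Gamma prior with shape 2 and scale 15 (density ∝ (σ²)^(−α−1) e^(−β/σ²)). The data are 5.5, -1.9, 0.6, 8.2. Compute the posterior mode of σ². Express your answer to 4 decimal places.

Sum of squared deviations about the known mean: SS = (5.5−4)² + (-1.9−4)² + (0.6−4)² + (8.2−4)² = 66.26.
The Normal likelihood contributes (σ²)^(−n/2) exp(−SS/(2σ²)), so the posterior is Inverse-Gamma(α + n/2, β + SS/2) = Inverse-Gamma(4, 48.13).
The mode of Inverse-Gamma(a, b) is b/(a+1) = 48.13/5 ≈ 9.6260.

σ̂²_MAP = 9.6260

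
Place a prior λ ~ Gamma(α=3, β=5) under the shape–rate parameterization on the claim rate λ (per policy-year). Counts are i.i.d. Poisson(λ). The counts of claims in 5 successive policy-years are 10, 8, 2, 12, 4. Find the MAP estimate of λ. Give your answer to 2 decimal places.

λ̂_MAP = 3.80

Σxᵢ = 10+8+2+12+4 = 36, with n = 5.
Posterior ∝ λ^2e^(−5λ) · λ^36e^(−5λ) = λ^38e^(−10λ), i.e. Gamma(shape=39, rate=10).
The mode of a Gamma(a, b) with a ≥ 1 (shape–rate) is (a−1)/b = 38/10 ≈ 3.80.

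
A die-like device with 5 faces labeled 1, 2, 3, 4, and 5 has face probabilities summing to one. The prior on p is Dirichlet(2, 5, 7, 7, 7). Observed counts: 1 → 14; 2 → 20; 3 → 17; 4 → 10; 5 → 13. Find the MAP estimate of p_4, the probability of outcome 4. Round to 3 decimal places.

MAP estimate: 0.165

The posterior is Dirichlet(αᵢ + nᵢ) = Dirichlet(16, 25, 24, 17, 20).
For a Dirichlet(a₁,…,a_K) with all aᵢ > 1, the mode has j-th component (aⱼ − 1)/(Σaᵢ − K).
Here Σaᵢ = 102 and K = 5, so p_4 = (17 − 1)/(102 − 5) = 16/97 ≈ 0.165.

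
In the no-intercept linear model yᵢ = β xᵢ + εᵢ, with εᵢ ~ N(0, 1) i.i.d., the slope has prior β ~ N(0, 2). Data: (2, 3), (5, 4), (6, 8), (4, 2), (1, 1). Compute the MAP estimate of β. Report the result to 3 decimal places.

log p(β | y) = −Σ(yᵢ − βxᵢ)²/(2·1) − β²/(2·2) + const.
Setting the derivative to zero: Σxᵢ(yᵢ − βxᵢ)/1 − β/2 = 0, so β = Σxᵢyᵢ / (Σxᵢ² + σ²/τ²).
Σxᵢyᵢ = 2·3 + 5·4 + 6·8 + 4·2 + 1·1 = 83; Σxᵢ² = 82; σ²/τ² = 0.5.
β̂_MAP = 83 / (82 + 0.5) = 83/82.5 ≈ 1.006.

β̂_MAP = 1.006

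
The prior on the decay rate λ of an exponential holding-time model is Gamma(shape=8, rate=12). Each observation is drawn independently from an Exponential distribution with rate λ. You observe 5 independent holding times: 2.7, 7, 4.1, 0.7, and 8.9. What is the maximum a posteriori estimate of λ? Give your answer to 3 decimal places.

λ̂_MAP = 0.339

The Exponential(rate=λ) likelihood is ∝ λ^n e^(−λΣtᵢ). Here n = 5 and Σtᵢ = 2.7 + 7 + 4.1 + 0.7 + 8.9 = 23.4.
Posterior ∝ λ^7e^(−12λ) · λ^5e^(−23.4λ) = λ^12e^(−35.4λ), i.e. Gamma(13, 35.4).
Mode = (a−1)/b = 12/35.4 ≈ 0.339.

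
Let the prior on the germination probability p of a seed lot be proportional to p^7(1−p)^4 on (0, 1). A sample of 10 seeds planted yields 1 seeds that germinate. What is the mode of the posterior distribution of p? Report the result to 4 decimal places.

p̂_MAP = 0.3810

The prior density ∝ p^7(1−p)^4 is the kernel of Beta(8, 5).
Data: 1 success in 10 trials. The binomial likelihood contributes p(1−p)^9, so the posterior is Beta(8+1, 5+9) = Beta(9, 14).
For Beta(a, b) with a, b > 1 the mode is (a−1)/(a+b−2) = 8/21 ≈ 0.3810.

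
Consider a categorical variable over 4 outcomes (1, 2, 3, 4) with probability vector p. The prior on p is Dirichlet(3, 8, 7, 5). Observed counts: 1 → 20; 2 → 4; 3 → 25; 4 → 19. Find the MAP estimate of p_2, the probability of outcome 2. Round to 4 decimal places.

The posterior is Dirichlet(αᵢ + nᵢ) = Dirichlet(23, 12, 32, 24).
For a Dirichlet(a₁,…,a_K) with all aᵢ > 1, the mode has j-th component (aⱼ − 1)/(Σaᵢ − K).
Here Σaᵢ = 91 and K = 4, so p_2 = (12 − 1)/(91 − 4) = 11/87 ≈ 0.1264.

MAP estimate: 0.1264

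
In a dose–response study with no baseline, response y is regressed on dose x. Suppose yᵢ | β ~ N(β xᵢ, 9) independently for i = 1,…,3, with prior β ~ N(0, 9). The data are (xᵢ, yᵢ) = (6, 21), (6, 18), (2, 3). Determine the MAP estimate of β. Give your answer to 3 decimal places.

log p(β | y) = −Σ(yᵢ − βxᵢ)²/(2·9) − β²/(2·9) + const.
Setting the derivative to zero: Σxᵢ(yᵢ − βxᵢ)/9 − β/9 = 0, so β = Σxᵢyᵢ / (Σxᵢ² + σ²/τ²).
Σxᵢyᵢ = 6·21 + 6·18 + 2·3 = 240; Σxᵢ² = 76; σ²/τ² = 1.
β̂_MAP = 240 / (76 + 1) = 240/77 ≈ 3.117.

β̂_MAP = 3.117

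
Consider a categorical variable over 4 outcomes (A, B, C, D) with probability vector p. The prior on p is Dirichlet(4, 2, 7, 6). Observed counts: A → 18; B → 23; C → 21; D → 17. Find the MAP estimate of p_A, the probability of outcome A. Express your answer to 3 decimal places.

MAP estimate of p_A = 0.223

The posterior is Dirichlet(αᵢ + nᵢ) = Dirichlet(22, 25, 28, 23).
For a Dirichlet(a₁,…,a_K) with all aᵢ > 1, the mode has j-th component (aⱼ − 1)/(Σaᵢ − K).
Here Σaᵢ = 98 and K = 4, so p_A = (22 − 1)/(98 − 4) = 21/94 ≈ 0.223.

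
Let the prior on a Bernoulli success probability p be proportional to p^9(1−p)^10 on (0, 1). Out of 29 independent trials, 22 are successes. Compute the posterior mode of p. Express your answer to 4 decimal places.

p̂_MAP = 0.6458

The prior density ∝ p^9(1−p)^10 is the kernel of Beta(10, 11).
Data: 22 successes in 29 trials. The binomial likelihood contributes p^22(1−p)^7, so the posterior is Beta(10+22, 11+7) = Beta(32, 18).
For Beta(a, b) with a, b > 1 the mode is (a−1)/(a+b−2) = 31/48 ≈ 0.6458.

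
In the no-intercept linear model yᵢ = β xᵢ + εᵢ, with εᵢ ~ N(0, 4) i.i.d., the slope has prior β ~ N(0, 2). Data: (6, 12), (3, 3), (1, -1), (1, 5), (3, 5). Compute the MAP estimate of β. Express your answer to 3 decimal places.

β̂_MAP = 1.724

log p(β | y) = −Σ(yᵢ − βxᵢ)²/(2·4) − β²/(2·2) + const.
Setting the derivative to zero: Σxᵢ(yᵢ − βxᵢ)/4 − β/2 = 0, so β = Σxᵢyᵢ / (Σxᵢ² + σ²/τ²).
Σxᵢyᵢ = 6·12 + 3·3 + 1·(-1) + 1·5 + 3·5 = 100; Σxᵢ² = 56; σ²/τ² = 2.
β̂_MAP = 100 / (56 + 2) = 100/58 ≈ 1.724.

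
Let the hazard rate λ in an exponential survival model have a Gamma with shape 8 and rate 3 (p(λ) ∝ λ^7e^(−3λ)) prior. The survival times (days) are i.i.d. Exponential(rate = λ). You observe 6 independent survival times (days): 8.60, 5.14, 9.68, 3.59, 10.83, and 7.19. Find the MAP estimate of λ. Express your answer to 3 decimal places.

λ̂_MAP = 0.271

The Exponential(rate=λ) likelihood is ∝ λ^n e^(−λΣtᵢ). Here n = 6 and Σtᵢ = 8.60 + 5.14 + 9.68 + 3.59 + 10.83 + 7.19 = 45.03.
Posterior ∝ λ^7e^(−3λ) · λ^6e^(−45.03λ) = λ^13e^(−48.03λ), i.e. Gamma(14, 48.03).
Mode = (a−1)/b = 13/48.03 ≈ 0.271.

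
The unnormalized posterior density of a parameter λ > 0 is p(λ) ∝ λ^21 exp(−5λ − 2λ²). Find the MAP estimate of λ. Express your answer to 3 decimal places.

λ̂_MAP = 1.750

ℓ'(λ) = 21/λ − 5 − 4λ. Setting this to zero and multiplying by λ: 4λ² + 5λ − 21 = 0.
λ = (−5 + √(5² + 4·4·21)) / (2·4) = (−5 + √361) / 8 = (−5 + 19)/8 = 7/4.
ℓ''(λ) = −21/λ² − 4 < 0, confirming a maximum.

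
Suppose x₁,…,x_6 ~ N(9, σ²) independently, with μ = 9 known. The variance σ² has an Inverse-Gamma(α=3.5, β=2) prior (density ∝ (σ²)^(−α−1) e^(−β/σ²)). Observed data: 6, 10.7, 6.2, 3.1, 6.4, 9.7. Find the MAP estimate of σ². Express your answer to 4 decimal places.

Sum of squared deviations about the known mean: SS = (6−9)² + (10.7−9)² + (6.2−9)² + (3.1−9)² + (6.4−9)² + (9.7−9)² = 61.79.
The Normal likelihood contributes (σ²)^(−n/2) exp(−SS/(2σ²)), so the posterior is Inverse-Gamma(α + n/2, β + SS/2) = Inverse-Gamma(6.5, 32.895).
The mode of Inverse-Gamma(a, b) is b/(a+1) = 32.895/7.5 ≈ 4.3860.

σ̂²_MAP = 4.3860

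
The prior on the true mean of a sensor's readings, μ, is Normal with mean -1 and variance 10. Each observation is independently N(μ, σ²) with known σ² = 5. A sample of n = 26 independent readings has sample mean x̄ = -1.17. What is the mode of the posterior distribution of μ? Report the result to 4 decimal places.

n = 26, x̄ = -1.17.
For a Normal prior and Normal likelihood with known variance, the posterior is Normal; its mode equals its mean, the precision-weighted average.
Prior precision 1/σ₀² = 1/10 = 0.1; data precision n/σ² = 26/5 = 5.2.
μ̂ = (0.1·(-1) + 5.2·(-1.17)) / (0.1 + 5.2) = (-6.184)/5.3 = -1546/1325 ≈ -1.1668.

μ̂_MAP = -1.1668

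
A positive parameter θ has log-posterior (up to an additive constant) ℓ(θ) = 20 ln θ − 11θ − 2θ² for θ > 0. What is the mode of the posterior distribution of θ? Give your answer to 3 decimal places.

θ̂_MAP = 1.250

ℓ'(θ) = 20/θ − 11 − 4θ. Setting this to zero and multiplying by θ: 4θ² + 11θ − 20 = 0.
θ = (−11 + √(11² + 4·4·20)) / (2·4) = (−11 + √441) / 8 = (−11 + 21)/8 = 5/4.
ℓ''(θ) = −20/θ² − 4 < 0, confirming a maximum.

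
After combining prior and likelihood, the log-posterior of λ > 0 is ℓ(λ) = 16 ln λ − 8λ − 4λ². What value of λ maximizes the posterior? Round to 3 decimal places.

λ̂_MAP = 1.000

ℓ'(λ) = 16/λ − 8 − 8λ. Setting this to zero and multiplying by λ: 8λ² + 8λ − 16 = 0.
λ = (−8 + √(8² + 4·8·16)) / (2·8) = (−8 + √576) / 16 = (−8 + 24)/16 = 1.
ℓ''(λ) = −16/λ² − 8 < 0, confirming a maximum.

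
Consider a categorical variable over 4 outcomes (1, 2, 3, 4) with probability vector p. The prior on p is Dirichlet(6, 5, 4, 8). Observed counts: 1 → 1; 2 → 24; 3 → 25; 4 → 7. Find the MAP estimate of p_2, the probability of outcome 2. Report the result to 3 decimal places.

MAP estimate: 0.368

The posterior is Dirichlet(αᵢ + nᵢ) = Dirichlet(7, 29, 29, 15).
For a Dirichlet(a₁,…,a_K) with all aᵢ > 1, the mode has j-th component (aⱼ − 1)/(Σaᵢ − K).
Here Σaᵢ = 80 and K = 4, so p_2 = (29 − 1)/(80 − 4) = 28/76 ≈ 0.368.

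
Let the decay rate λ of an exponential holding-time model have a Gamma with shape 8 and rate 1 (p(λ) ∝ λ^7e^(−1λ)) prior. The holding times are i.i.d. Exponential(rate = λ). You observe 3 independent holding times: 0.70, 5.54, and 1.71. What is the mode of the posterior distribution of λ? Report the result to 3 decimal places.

The Exponential(rate=λ) likelihood is ∝ λ^n e^(−λΣtᵢ). Here n = 3 and Σtᵢ = 0.70 + 5.54 + 1.71 = 7.95.
Posterior ∝ λ^7e^(−1λ) · λ^3e^(−7.95λ) = λ^10e^(−8.95λ), i.e. Gamma(11, 8.95).
Mode = (a−1)/b = 10/8.95 ≈ 1.117.

λ̂_MAP = 1.117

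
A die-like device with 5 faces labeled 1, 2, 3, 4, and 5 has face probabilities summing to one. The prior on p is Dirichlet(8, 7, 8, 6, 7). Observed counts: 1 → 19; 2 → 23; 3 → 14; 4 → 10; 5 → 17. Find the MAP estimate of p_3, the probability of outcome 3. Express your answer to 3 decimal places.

MAP estimate: 0.184

The posterior is Dirichlet(αᵢ + nᵢ) = Dirichlet(27, 30, 22, 16, 24).
For a Dirichlet(a₁,…,a_K) with all aᵢ > 1, the mode has j-th component (aⱼ − 1)/(Σaᵢ − K).
Here Σaᵢ = 119 and K = 5, so p_3 = (22 − 1)/(119 − 5) = 21/114 ≈ 0.184.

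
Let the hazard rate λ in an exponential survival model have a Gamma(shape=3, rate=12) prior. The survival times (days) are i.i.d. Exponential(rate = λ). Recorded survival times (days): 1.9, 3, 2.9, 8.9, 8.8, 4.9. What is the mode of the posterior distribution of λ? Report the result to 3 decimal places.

The Exponential(rate=λ) likelihood is ∝ λ^n e^(−λΣtᵢ). Here n = 6 and Σtᵢ = 1.9 + 3 + 2.9 + 8.9 + 8.8 + 4.9 = 30.4.
Posterior ∝ λ^2e^(−12λ) · λ^6e^(−30.4λ) = λ^8e^(−42.4λ), i.e. Gamma(9, 42.4).
Mode = (a−1)/b = 8/42.4 ≈ 0.189.

λ̂_MAP = 0.189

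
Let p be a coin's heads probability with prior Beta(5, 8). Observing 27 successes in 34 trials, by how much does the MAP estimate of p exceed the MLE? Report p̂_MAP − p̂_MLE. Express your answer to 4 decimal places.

MAP − MLE = -0.1052

Posterior is Beta(32, 15); MAP = (32−1)/(47−2) = 31/45 ≈ 0.68889.
MLE ignores the prior: p̂_MLE = k/n = 27/34 ≈ 0.79412.
Difference = 31/45 − 27/34 = -161/1530 ≈ -0.1052.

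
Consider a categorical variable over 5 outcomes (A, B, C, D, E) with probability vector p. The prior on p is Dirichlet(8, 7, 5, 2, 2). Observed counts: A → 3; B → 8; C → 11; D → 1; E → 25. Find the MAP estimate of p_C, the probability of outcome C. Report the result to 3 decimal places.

The posterior is Dirichlet(αᵢ + nᵢ) = Dirichlet(11, 15, 16, 3, 27).
For a Dirichlet(a₁,…,a_K) with all aᵢ > 1, the mode has j-th component (aⱼ − 1)/(Σaᵢ − K).
Here Σaᵢ = 72 and K = 5, so p_C = (16 − 1)/(72 − 5) = 15/67 ≈ 0.224.

MAP estimate of p_C = 0.224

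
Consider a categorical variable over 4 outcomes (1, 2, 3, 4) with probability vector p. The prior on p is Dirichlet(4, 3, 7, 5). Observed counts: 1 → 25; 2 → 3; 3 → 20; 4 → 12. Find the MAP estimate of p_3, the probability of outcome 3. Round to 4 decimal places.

MAP estimate: 0.3467

The posterior is Dirichlet(αᵢ + nᵢ) = Dirichlet(29, 6, 27, 17).
For a Dirichlet(a₁,…,a_K) with all aᵢ > 1, the mode has j-th component (aⱼ − 1)/(Σaᵢ − K).
Here Σaᵢ = 79 and K = 4, so p_3 = (27 − 1)/(79 − 4) = 26/75 ≈ 0.3467.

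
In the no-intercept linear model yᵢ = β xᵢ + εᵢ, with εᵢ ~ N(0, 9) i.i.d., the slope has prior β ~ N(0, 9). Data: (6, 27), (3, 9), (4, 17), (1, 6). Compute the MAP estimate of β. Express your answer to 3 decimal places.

log p(β | y) = −Σ(yᵢ − βxᵢ)²/(2·9) − β²/(2·9) + const.
Setting the derivative to zero: Σxᵢ(yᵢ − βxᵢ)/9 − β/9 = 0, so β = Σxᵢyᵢ / (Σxᵢ² + σ²/τ²).
Σxᵢyᵢ = 6·27 + 3·9 + 4·17 + 1·6 = 263; Σxᵢ² = 62; σ²/τ² = 1.
β̂_MAP = 263 / (62 + 1) = 263/63 ≈ 4.175.

β̂_MAP = 4.175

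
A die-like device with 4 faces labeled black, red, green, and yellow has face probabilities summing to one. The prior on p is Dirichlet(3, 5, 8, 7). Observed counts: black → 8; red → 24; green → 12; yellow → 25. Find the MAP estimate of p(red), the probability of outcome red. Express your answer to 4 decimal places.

MAP estimate of p(red) = 0.3182

The posterior is Dirichlet(αᵢ + nᵢ) = Dirichlet(11, 29, 20, 32).
For a Dirichlet(a₁,…,a_K) with all aᵢ > 1, the mode has j-th component (aⱼ − 1)/(Σaᵢ − K).
Here Σaᵢ = 92 and K = 4, so p(red) = (29 − 1)/(92 − 4) = 28/88 ≈ 0.3182.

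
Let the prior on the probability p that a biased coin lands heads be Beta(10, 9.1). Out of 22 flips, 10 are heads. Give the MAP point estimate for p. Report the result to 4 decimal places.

Prior: Beta(10, 9.1).
Data: 10 successes in 22 trials. The binomial likelihood contributes p^10(1−p)^12, so the posterior is Beta(10+10, 9.1+12) = Beta(20, 21.1).
For Beta(a, b) with a, b > 1 the mode is (a−1)/(a+b−2) = 19/39.1 ≈ 0.4859.

p̂_MAP = 0.4859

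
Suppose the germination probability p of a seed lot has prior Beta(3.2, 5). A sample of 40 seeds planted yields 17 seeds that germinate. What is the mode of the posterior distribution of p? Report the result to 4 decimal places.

p̂_MAP = 0.4156

Prior: Beta(3.2, 5).
Data: 17 successes in 40 trials. The binomial likelihood contributes p^17(1−p)^23, so the posterior is Beta(3.2+17, 5+23) = Beta(20.2, 28).
For Beta(a, b) with a, b > 1 the mode is (a−1)/(a+b−2) = 19.2/46.2 ≈ 0.4156.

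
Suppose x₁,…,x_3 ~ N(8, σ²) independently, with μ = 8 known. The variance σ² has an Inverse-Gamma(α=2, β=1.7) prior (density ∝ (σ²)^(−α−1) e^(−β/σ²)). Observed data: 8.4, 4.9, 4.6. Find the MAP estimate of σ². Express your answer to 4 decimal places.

σ̂²_MAP = 2.7478

Sum of squared deviations about the known mean: SS = (8.4−8)² + (4.9−8)² + (4.6−8)² = 21.33.
The Normal likelihood contributes (σ²)^(−n/2) exp(−SS/(2σ²)), so the posterior is Inverse-Gamma(α + n/2, β + SS/2) = Inverse-Gamma(3.5, 12.365).
The mode of Inverse-Gamma(a, b) is b/(a+1) = 12.365/4.5 ≈ 2.7478.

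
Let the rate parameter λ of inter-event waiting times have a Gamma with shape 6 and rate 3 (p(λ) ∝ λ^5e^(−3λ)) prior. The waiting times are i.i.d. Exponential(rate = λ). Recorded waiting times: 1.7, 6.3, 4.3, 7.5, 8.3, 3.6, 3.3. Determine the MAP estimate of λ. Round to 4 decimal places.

λ̂_MAP = 0.3158

The Exponential(rate=λ) likelihood is ∝ λ^n e^(−λΣtᵢ). Here n = 7 and Σtᵢ = 1.7 + 6.3 + 4.3 + 7.5 + 8.3 + 3.6 + 3.3 = 35.
Posterior ∝ λ^5e^(−3λ) · λ^7e^(−35λ) = λ^12e^(−38λ), i.e. Gamma(13, 38).
Mode = (a−1)/b = 12/38 ≈ 0.3158.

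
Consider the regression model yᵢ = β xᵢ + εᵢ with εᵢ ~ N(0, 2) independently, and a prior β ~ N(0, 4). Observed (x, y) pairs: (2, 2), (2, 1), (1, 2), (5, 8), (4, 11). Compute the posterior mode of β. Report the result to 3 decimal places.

β̂_MAP = 1.822

log p(β | y) = −Σ(yᵢ − βxᵢ)²/(2·2) − β²/(2·4) + const.
Setting the derivative to zero: Σxᵢ(yᵢ − βxᵢ)/2 − β/4 = 0, so β = Σxᵢyᵢ / (Σxᵢ² + σ²/τ²).
Σxᵢyᵢ = 2·2 + 2·1 + 1·2 + 5·8 + 4·11 = 92; Σxᵢ² = 50; σ²/τ² = 0.5.
β̂_MAP = 92 / (50 + 0.5) = 92/50.5 ≈ 1.822.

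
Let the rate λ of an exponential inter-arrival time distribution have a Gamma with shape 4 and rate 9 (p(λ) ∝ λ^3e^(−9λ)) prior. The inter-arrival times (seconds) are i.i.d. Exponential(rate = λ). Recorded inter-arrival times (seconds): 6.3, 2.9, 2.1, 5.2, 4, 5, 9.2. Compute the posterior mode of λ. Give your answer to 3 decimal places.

The Exponential(rate=λ) likelihood is ∝ λ^n e^(−λΣtᵢ). Here n = 7 and Σtᵢ = 6.3 + 2.9 + 2.1 + 5.2 + 4 + 5 + 9.2 = 34.7.
Posterior ∝ λ^3e^(−9λ) · λ^7e^(−34.7λ) = λ^10e^(−43.7λ), i.e. Gamma(11, 43.7).
Mode = (a−1)/b = 10/43.7 ≈ 0.229.

λ̂_MAP = 0.229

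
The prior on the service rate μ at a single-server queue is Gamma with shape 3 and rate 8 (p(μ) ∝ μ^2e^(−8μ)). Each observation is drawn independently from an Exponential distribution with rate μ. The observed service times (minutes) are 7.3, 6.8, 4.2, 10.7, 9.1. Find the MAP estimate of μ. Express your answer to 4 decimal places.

The Exponential(rate=μ) likelihood is ∝ μ^n e^(−μΣtᵢ). Here n = 5 and Σtᵢ = 7.3 + 6.8 + 4.2 + 10.7 + 9.1 = 38.1.
Posterior ∝ μ^2e^(−8μ) · μ^5e^(−38.1μ) = μ^7e^(−46.1μ), i.e. Gamma(8, 46.1).
Mode = (a−1)/b = 7/46.1 ≈ 0.1518.

μ̂_MAP = 0.1518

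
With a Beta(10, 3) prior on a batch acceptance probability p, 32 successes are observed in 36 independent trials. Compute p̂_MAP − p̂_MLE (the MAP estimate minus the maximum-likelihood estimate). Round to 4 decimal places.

MAP − MLE = -0.0165

Posterior is Beta(42, 7); MAP = (42−1)/(49−2) = 41/47 ≈ 0.87234.
MLE ignores the prior: p̂_MLE = k/n = 32/36 ≈ 0.88889.
Difference = 41/47 − 32/36 = -7/423 ≈ -0.0165.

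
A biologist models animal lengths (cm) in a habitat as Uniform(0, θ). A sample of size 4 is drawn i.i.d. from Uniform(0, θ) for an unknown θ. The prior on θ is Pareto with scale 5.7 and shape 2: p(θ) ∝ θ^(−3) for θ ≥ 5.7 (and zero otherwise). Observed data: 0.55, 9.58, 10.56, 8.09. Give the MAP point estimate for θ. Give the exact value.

The Uniform(0, θ) likelihood is θ^(−n) for θ ≥ max(xᵢ), zero otherwise. Here max(xᵢ) = 10.56.
Posterior ∝ θ^(−3) · θ^(−4) = θ^(−7) on θ ≥ max(5.7, 10.56) = 10.56.
This density is strictly decreasing in θ, so the posterior mode lies at the lower boundary of the support.

θ̂_MAP = 10.56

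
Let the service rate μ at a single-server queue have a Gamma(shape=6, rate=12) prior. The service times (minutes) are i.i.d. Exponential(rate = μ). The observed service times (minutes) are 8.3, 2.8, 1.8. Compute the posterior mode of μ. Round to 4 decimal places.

μ̂_MAP = 0.3213

The Exponential(rate=μ) likelihood is ∝ μ^n e^(−μΣtᵢ). Here n = 3 and Σtᵢ = 8.3 + 2.8 + 1.8 = 12.9.
Posterior ∝ μ^5e^(−12μ) · μ^3e^(−12.9μ) = μ^8e^(−24.9μ), i.e. Gamma(9, 24.9).
Mode = (a−1)/b = 8/24.9 ≈ 0.3213.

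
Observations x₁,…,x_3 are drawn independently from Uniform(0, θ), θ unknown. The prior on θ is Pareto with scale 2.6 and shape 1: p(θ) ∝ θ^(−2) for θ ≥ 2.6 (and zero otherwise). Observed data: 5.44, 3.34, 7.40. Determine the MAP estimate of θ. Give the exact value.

θ̂_MAP = 7.40

The Uniform(0, θ) likelihood is θ^(−n) for θ ≥ max(xᵢ), zero otherwise. Here max(xᵢ) = 7.40.
Posterior ∝ θ^(−2) · θ^(−3) = θ^(−5) on θ ≥ max(2.6, 7.40) = 7.40.
This density is strictly decreasing in θ, so the posterior mode lies at the lower boundary of the support.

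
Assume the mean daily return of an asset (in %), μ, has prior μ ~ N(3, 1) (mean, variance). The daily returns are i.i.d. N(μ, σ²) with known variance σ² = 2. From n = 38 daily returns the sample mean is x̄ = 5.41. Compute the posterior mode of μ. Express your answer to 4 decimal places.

μ̂_MAP = 5.2895

n = 38, x̄ = 5.41.
For a Normal prior and Normal likelihood with known variance, the posterior is Normal; its mode equals its mean, the precision-weighted average.
Prior precision 1/σ₀² = 1/1 = 1; data precision n/σ² = 38/2 = 19.
μ̂ = (1·3 + 19·5.41) / (1 + 19) = 105.79/20 = 5.2895.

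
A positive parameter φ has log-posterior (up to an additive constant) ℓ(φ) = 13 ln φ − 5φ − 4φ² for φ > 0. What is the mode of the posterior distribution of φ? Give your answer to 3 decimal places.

ℓ'(φ) = 13/φ − 5 − 8φ. Setting this to zero and multiplying by φ: 8φ² + 5φ − 13 = 0.
φ = (−5 + √(5² + 4·8·13)) / (2·8) = (−5 + √441) / 16 = (−5 + 21)/16 = 1.
ℓ''(φ) = −13/φ² − 8 < 0, confirming a maximum.

φ̂_MAP = 1.000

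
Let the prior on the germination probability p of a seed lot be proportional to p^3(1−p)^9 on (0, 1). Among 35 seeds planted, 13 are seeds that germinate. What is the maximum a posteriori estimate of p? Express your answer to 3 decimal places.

The prior density ∝ p^3(1−p)^9 is the kernel of Beta(4, 10).
Data: 13 successes in 35 trials. The binomial likelihood contributes p^13(1−p)^22, so the posterior is Beta(4+13, 10+22) = Beta(17, 32).
For Beta(a, b) with a, b > 1 the mode is (a−1)/(a+b−2) = 16/47 ≈ 0.340.

p̂_MAP = 0.340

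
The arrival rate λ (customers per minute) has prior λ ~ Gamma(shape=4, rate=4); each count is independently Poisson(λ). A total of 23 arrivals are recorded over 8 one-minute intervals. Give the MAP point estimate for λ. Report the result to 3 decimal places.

λ̂_MAP = 2.167

Σxᵢ = 23, n = 8.
Posterior ∝ λ^3e^(−4λ) · λ^23e^(−8λ) = λ^26e^(−12λ), i.e. Gamma(shape=27, rate=12).
The mode of a Gamma(a, b) with a ≥ 1 (shape–rate) is (a−1)/b = 26/12 ≈ 2.167.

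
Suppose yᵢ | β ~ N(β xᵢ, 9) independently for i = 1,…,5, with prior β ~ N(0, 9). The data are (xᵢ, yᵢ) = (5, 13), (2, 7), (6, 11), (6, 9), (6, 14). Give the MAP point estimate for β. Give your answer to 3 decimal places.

β̂_MAP = 2.051

log p(β | y) = −Σ(yᵢ − βxᵢ)²/(2·9) − β²/(2·9) + const.
Setting the derivative to zero: Σxᵢ(yᵢ − βxᵢ)/9 − β/9 = 0, so β = Σxᵢyᵢ / (Σxᵢ² + σ²/τ²).
Σxᵢyᵢ = 5·13 + 2·7 + 6·11 + 6·9 + 6·14 = 283; Σxᵢ² = 137; σ²/τ² = 1.
β̂_MAP = 283 / (137 + 1) = 283/138 ≈ 2.051.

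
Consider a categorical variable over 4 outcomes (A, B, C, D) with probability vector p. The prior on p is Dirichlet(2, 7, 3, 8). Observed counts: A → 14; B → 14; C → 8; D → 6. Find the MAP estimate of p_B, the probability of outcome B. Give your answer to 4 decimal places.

MAP estimate of p_B = 0.3448

The posterior is Dirichlet(αᵢ + nᵢ) = Dirichlet(16, 21, 11, 14).
For a Dirichlet(a₁,…,a_K) with all aᵢ > 1, the mode has j-th component (aⱼ − 1)/(Σaᵢ − K).
Here Σaᵢ = 62 and K = 4, so p_B = (21 − 1)/(62 − 4) = 20/58 ≈ 0.3448.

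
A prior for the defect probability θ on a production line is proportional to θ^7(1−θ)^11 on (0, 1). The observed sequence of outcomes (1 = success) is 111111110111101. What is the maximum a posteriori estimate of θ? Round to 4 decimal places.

The prior density ∝ θ^7(1−θ)^11 is the kernel of Beta(8, 12).
Data: 13 successes in 15 trials (from the sequence). The binomial likelihood contributes θ^13(1−θ)^2, so the posterior is Beta(8+13, 12+2) = Beta(21, 14).
For Beta(a, b) with a, b > 1 the mode is (a−1)/(a+b−2) = 20/33 ≈ 0.6061.

θ̂_MAP = 0.6061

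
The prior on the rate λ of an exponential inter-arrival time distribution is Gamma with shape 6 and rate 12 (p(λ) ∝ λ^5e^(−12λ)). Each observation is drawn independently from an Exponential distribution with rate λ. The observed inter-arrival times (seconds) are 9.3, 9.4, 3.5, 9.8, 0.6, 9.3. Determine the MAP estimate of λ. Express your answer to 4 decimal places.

The Exponential(rate=λ) likelihood is ∝ λ^n e^(−λΣtᵢ). Here n = 6 and Σtᵢ = 9.3 + 9.4 + 3.5 + 9.8 + 0.6 + 9.3 = 41.9.
Posterior ∝ λ^5e^(−12λ) · λ^6e^(−41.9λ) = λ^11e^(−53.9λ), i.e. Gamma(12, 53.9).
Mode = (a−1)/b = 11/53.9 ≈ 0.2041.

λ̂_MAP = 0.2041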